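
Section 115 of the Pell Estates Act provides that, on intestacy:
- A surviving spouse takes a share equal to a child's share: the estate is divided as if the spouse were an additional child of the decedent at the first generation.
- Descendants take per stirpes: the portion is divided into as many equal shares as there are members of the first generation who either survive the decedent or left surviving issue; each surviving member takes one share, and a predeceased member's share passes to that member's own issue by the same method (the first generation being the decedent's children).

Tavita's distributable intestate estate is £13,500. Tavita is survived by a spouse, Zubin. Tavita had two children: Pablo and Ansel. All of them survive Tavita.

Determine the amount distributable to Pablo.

Pablo receives £4,500.

The spouse counts as an additional share at the children's level, so there are 3 primary shares of £4,500. Zubin takes one such share (£4,500).
The children's combined portion (£9,000) is divided into 2 shares of £4,500: Pablo and Ansel each take £4,500.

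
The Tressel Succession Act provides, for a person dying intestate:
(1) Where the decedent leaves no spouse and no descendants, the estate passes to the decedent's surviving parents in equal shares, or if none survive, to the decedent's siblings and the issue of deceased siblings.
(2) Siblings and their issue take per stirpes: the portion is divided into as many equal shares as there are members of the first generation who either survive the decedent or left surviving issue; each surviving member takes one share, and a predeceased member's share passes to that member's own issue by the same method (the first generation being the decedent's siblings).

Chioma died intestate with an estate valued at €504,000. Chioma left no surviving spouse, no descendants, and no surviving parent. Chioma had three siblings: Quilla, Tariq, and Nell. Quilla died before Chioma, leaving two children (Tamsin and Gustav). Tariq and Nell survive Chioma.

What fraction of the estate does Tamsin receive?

Tamsin receives 1/6 of the estate.

The entire €504,000 passes to the siblings and their issue.
That amount (€504,000) is divided into 3 shares of €168,000: Tariq and Nell each take €168,000; Quilla's €168,000 share passes to Quilla's issue.
Quilla's share (€168,000) is divided into 2 shares of €84,000: Tamsin and Gustav each take €84,000.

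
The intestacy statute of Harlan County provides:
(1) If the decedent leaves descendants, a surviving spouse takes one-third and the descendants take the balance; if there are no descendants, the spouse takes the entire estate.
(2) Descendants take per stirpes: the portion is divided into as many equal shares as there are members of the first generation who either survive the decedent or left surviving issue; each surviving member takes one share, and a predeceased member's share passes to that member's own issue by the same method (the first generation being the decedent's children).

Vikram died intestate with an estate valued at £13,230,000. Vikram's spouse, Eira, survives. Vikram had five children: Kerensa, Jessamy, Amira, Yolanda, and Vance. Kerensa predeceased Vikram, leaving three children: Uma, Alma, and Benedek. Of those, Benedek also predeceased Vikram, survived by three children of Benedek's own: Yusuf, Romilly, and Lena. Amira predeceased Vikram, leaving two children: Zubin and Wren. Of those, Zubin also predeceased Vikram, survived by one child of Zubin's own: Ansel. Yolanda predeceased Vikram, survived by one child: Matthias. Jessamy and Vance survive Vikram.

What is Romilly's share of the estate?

Eira takes one-third of £13,230,000 = £4,410,000. The remaining £8,820,000 passes to the descendants.
The descendants' portion (£8,820,000) is divided into 5 shares of £1,764,000: Jessamy and Vance each take £1,764,000; Kerensa's £1,764,000 share passes to Kerensa's issue; Amira's £1,764,000 share passes to Amira's issue; Yolanda's £1,764,000 share passes to Yolanda's issue.
Kerensa's share (£1,764,000) is divided into 3 shares of £588,000: Uma and Alma each take £588,000; Benedek's £588,000 share passes to Benedek's issue.
Benedek's share (£588,000) is divided into 3 shares of £196,000: Yusuf, Romilly, and Lena each take £196,000.
Amira's share (£1,764,000) is divided into 2 shares of £882,000: Wren takes £882,000; Zubin's £882,000 share passes to Zubin's issue.
Zubin's share (£882,000) passes entirely to Ansel.
Yolanda's share (£1,764,000) passes entirely to Matthias.

Romilly receives £196,000.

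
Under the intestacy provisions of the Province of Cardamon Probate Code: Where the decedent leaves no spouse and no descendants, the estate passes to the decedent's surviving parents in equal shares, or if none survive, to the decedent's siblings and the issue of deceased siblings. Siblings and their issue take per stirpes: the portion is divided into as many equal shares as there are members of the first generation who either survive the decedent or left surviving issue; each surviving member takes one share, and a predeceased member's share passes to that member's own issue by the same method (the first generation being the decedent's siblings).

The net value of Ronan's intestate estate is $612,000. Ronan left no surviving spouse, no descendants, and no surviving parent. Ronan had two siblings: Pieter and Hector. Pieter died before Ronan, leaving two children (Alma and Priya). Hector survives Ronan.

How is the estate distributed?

The entire $612,000 passes to the siblings and their issue.
That amount ($612,000) is divided into 2 shares of $306,000: Hector takes $306,000; Pieter's $306,000 share passes to Pieter's issue.
Pieter's share ($306,000) is divided into 2 shares of $153,000: Alma and Priya each take $153,000.

Alma: $153,000; Priya: $153,000; Hector: $306,000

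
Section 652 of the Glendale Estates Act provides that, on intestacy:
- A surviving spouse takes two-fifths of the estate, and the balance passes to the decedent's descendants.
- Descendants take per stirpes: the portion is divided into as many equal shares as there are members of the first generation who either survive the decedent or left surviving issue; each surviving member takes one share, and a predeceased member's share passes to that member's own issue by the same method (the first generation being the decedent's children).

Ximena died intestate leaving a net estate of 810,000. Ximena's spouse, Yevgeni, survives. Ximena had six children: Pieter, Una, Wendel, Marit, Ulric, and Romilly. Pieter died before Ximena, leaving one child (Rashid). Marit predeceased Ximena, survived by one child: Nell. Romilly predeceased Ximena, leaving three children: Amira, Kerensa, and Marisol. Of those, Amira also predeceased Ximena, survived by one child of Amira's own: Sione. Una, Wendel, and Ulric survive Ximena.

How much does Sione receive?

Yevgeni takes two-fifths of 810,000 = 324,000. The remaining 486,000 passes to the descendants.
The descendants' portion (486,000) is divided into 6 shares of 81,000: Una, Wendel, and Ulric each take 81,000; Pieter's 81,000 share passes to Pieter's issue; Marit's 81,000 share passes to Marit's issue; Romilly's 81,000 share passes to Romilly's issue.
Pieter's share (81,000) passes entirely to Rashid.
Marit's share (81,000) passes entirely to Nell.
Romilly's share (81,000) is divided into 3 shares of 27,000: Kerensa and Marisol each take 27,000; Amira's 27,000 share passes to Amira's issue.
Amira's share (27,000) passes entirely to Sione.

Sione receives 27,000.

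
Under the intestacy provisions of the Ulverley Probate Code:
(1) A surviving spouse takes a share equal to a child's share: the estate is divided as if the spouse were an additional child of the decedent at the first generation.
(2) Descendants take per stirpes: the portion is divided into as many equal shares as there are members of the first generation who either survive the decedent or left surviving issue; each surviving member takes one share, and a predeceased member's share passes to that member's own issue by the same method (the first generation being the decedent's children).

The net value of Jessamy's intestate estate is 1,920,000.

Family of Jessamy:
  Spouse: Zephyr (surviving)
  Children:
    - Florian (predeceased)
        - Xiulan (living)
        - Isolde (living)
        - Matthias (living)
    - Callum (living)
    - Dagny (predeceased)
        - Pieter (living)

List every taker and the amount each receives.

Zephyr: 480,000; Xiulan: 160,000; Isolde: 160,000; Matthias: 160,000; Callum: 480,000; Pieter: 480,000

The spouse counts as an additional share at the children's level, so there are 4 primary shares of 480,000. Zephyr takes one such share (480,000).
The children's combined portion (1,440,000) is divided into 3 shares of 480,000: Callum takes 480,000; Florian's 480,000 share passes to Florian's issue; Dagny's 480,000 share passes to Dagny's issue.
Florian's share (480,000) is divided into 3 shares of 160,000: Xiulan, Isolde, and Matthias each take 160,000.
Dagny's share (480,000) passes entirely to Pieter.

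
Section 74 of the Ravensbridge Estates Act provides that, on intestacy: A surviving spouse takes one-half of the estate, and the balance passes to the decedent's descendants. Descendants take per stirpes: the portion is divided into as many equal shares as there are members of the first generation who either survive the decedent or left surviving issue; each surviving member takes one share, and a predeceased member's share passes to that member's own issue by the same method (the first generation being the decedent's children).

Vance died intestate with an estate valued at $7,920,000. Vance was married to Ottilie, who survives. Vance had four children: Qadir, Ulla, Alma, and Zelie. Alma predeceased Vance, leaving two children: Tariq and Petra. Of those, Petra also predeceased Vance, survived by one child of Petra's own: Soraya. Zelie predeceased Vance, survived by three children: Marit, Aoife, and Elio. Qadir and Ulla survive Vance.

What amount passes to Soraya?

Soraya receives $495,000.

Ottilie takes one-half of $7,920,000 = $3,960,000. The remaining $3,960,000 passes to the descendants.
The descendants' portion ($3,960,000) is divided into 4 shares of $990,000: Qadir and Ulla each take $990,000; Alma's $990,000 share passes to Alma's issue; Zelie's $990,000 share passes to Zelie's issue.
Alma's share ($990,000) is divided into 2 shares of $495,000: Tariq takes $495,000; Petra's $495,000 share passes to Petra's issue.
Petra's share ($495,000) passes entirely to Soraya.
Zelie's share ($990,000) is divided into 3 shares of $330,000: Marit, Aoife, and Elio each take $330,000.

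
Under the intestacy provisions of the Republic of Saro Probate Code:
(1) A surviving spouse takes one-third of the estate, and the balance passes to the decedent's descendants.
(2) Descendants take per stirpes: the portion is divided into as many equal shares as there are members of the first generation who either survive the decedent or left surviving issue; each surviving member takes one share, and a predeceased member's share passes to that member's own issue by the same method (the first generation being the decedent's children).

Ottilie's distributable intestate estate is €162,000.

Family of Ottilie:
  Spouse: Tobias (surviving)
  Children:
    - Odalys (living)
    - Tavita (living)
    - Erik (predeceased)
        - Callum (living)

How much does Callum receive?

Tobias takes one-third of €162,000 = €54,000. The remaining €108,000 passes to the descendants.
The descendants' portion (€108,000) is divided into 3 shares of €36,000: Odalys and Tavita each take €36,000; Erik's €36,000 share passes to Erik's issue.
Erik's share (€36,000) passes entirely to Callum.

Callum receives €36,000.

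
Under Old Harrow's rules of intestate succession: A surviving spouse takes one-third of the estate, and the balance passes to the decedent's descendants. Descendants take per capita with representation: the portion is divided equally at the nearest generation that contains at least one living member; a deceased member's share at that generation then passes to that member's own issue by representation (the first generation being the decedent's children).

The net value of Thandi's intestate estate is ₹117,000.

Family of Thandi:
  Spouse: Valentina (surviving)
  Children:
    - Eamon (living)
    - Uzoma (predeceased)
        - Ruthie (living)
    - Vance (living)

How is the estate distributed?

Valentina: ₹39,000; Eamon: ₹26,000; Ruthie: ₹26,000; Vance: ₹26,000

Valentina takes one-third of ₹117,000 = ₹39,000. The remaining ₹78,000 passes to the descendants.
The descendants' portion (₹78,000) is divided into 3 shares of ₹26,000: Eamon and Vance each take ₹26,000; Uzoma's ₹26,000 share passes to Uzoma's issue.
Uzoma's share (₹26,000) passes entirely to Ruthie.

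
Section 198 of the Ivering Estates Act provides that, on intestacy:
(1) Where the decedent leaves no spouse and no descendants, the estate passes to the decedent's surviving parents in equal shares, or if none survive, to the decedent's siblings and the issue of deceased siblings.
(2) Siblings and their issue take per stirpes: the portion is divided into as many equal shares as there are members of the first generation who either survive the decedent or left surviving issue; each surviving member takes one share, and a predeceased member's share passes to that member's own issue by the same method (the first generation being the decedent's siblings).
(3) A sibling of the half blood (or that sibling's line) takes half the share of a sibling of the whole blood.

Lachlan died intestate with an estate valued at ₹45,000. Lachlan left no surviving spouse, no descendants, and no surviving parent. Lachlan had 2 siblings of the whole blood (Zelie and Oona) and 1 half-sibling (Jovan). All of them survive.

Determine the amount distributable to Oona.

The entire ₹45,000 passes to the siblings and their issue.
Counting each half-blood sibling's line as half a unit, there are 5/2 units in ₹45,000, so one unit is ₹18,000. Whole-blood lines (Zelie and Oona) take ₹18,000 each; half-blood lines (Jovan) take ₹9,000 each.

Oona receives ₹18,000.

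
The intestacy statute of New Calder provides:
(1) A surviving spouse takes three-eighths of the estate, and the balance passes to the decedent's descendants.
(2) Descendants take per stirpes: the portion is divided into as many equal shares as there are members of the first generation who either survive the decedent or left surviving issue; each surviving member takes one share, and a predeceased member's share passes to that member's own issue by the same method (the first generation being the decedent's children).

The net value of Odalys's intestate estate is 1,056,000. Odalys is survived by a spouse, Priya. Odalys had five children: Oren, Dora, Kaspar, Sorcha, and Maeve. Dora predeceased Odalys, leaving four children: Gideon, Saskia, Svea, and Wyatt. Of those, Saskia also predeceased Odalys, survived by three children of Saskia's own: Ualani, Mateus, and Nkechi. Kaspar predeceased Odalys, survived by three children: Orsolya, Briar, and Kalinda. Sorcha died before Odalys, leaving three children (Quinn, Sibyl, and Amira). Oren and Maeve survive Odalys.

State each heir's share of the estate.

Priya takes three-eighths of 1,056,000 = 396,000. The remaining 660,000 passes to the descendants.
The descendants' portion (660,000) is divided into 5 shares of 132,000: Oren and Maeve each take 132,000; Dora's 132,000 share passes to Dora's issue; Kaspar's 132,000 share passes to Kaspar's issue; Sorcha's 132,000 share passes to Sorcha's issue.
Dora's share (132,000) is divided into 4 shares of 33,000: Gideon, Svea, and Wyatt each take 33,000; Saskia's 33,000 share passes to Saskia's issue.
Saskia's share (33,000) is divided into 3 shares of 11,000: Ualani, Mateus, and Nkechi each take 11,000.
Kaspar's share (132,000) is divided into 3 shares of 44,000: Orsolya, Briar, and Kalinda each take 44,000.
Sorcha's share (132,000) is divided into 3 shares of 44,000: Quinn, Sibyl, and Amira each take 44,000.

Priya: 396,000; Oren: 132,000; Gideon: 33,000; Ualani: 11,000; Mateus: 11,000; Nkechi: 11,000; Svea: 33,000; Wyatt: 33,000; Orsolya: 44,000; Briar: 44,000; Kalinda: 44,000; Quinn: 44,000; Sibyl: 44,000; Amira: 44,000; Maeve: 132,000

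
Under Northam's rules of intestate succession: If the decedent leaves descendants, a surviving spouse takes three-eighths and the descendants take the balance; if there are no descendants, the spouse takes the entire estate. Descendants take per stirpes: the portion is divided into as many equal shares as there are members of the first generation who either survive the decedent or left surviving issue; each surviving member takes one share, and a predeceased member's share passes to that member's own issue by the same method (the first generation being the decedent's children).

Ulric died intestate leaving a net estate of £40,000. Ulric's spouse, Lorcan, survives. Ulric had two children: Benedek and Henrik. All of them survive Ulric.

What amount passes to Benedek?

Lorcan takes three-eighths of £40,000 = £15,000. The remaining £25,000 passes to the descendants.
The descendants' portion (£25,000) is divided into 2 shares of £12,500: Benedek and Henrik each take £12,500.

Benedek receives £12,500.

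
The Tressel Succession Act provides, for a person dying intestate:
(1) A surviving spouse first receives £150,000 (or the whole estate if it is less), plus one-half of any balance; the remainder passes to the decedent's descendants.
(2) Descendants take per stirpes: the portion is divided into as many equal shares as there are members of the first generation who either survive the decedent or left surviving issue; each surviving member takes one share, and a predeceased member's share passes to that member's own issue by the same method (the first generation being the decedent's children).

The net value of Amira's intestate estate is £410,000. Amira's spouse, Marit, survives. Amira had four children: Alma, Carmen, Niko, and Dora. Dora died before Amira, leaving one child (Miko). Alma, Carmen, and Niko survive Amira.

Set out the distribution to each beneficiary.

Marit first takes £150,000, leaving a balance of £260,000. Marit then takes one-half of the balance (£130,000), for a total of £280,000. The remaining £130,000 passes to the descendants.
The descendants' portion (£130,000) is divided into 4 shares of £32,500: Alma, Carmen, and Niko each take £32,500; Dora's £32,500 share passes to Dora's issue.
Dora's share (£32,500) passes entirely to Miko.

Marit: £280,000; Alma: £32,500; Carmen: £32,500; Niko: £32,500; Miko: £32,500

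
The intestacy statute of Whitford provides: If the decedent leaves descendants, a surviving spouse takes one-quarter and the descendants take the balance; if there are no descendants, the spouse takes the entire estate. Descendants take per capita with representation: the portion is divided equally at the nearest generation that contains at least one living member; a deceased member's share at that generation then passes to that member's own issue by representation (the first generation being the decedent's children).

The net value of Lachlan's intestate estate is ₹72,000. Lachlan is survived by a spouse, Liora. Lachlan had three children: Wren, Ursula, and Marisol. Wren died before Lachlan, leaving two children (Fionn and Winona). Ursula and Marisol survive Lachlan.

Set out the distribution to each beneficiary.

Liora: ₹18,000; Fionn: ₹9,000; Winona: ₹9,000; Ursula: ₹18,000; Marisol: ₹18,000

Liora takes one-quarter of ₹72,000 = ₹18,000. The remaining ₹54,000 passes to the descendants.
The descendants' portion (₹54,000) is divided into 3 shares of ₹18,000: Ursula and Marisol each take ₹18,000; Wren's ₹18,000 share passes to Wren's issue.
Wren's share (₹18,000) is divided into 2 shares of ₹9,000: Fionn and Winona each take ₹9,000.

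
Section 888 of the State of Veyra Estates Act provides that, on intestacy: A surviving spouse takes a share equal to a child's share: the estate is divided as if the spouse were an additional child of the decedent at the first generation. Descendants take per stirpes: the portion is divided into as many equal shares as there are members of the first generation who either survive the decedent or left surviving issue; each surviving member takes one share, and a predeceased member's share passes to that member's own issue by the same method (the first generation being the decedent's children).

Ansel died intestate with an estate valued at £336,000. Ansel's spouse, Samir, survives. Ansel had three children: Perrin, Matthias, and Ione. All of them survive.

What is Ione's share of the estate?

The spouse counts as an additional share at the children's level, so there are 4 primary shares of £84,000. Samir takes one such share (£84,000).
The children's combined portion (£252,000) is divided into 3 shares of £84,000: Perrin, Matthias, and Ione each take £84,000.

Ione receives £84,000.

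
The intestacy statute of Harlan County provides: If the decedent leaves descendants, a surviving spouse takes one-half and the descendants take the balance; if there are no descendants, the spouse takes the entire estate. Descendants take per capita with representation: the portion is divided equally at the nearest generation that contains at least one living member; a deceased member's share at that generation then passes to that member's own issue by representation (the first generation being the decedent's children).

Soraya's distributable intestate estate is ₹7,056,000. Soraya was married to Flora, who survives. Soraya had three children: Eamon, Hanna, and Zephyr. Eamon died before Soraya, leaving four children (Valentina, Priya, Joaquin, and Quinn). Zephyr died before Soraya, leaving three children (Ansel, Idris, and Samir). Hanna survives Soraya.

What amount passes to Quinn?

Quinn receives ₹294,000.

Flora takes one-half of ₹7,056,000 = ₹3,528,000. The remaining ₹3,528,000 passes to the descendants.
The descendants' portion (₹3,528,000) is divided into 3 shares of ₹1,176,000: Hanna takes ₹1,176,000; Eamon's ₹1,176,000 share passes to Eamon's issue; Zephyr's ₹1,176,000 share passes to Zephyr's issue.
Eamon's share (₹1,176,000) is divided into 4 shares of ₹294,000: Valentina, Priya, Joaquin, and Quinn each take ₹294,000.
Zephyr's share (₹1,176,000) is divided into 3 shares of ₹392,000: Ansel, Idris, and Samir each take ₹392,000.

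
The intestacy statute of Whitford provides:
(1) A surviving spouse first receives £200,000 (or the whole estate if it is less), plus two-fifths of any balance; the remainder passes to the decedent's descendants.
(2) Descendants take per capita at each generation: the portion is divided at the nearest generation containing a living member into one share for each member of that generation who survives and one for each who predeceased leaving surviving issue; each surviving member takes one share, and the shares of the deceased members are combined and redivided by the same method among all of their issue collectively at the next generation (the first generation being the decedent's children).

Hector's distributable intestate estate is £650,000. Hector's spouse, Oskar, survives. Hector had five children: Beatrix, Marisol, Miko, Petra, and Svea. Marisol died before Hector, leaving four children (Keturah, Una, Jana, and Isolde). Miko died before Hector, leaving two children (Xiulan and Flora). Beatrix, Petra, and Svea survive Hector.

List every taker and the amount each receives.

Oskar: £380,000; Beatrix: £54,000; Keturah: £18,000; Una: £18,000; Jana: £18,000; Isolde: £18,000; Xiulan: £18,000; Flora: £18,000; Petra: £54,000; Svea: £54,000

Oskar first takes £200,000, leaving a balance of £450,000. Oskar then takes two-fifths of the balance (£180,000), for a total of £380,000. The remaining £270,000 passes to the descendants.
The descendants' portion (£270,000) is divided at the children's generation into 5 shares of £54,000. Beatrix, Petra, and Svea each take £54,000. The 2 shares of the deceased (Marisol and Miko) are combined into a pool of £108,000.
That pool (£108,000) is divided at the grandchildren's generation equally among Keturah, Una, Jana, Isolde, Xiulan, and Flora: £18,000 each.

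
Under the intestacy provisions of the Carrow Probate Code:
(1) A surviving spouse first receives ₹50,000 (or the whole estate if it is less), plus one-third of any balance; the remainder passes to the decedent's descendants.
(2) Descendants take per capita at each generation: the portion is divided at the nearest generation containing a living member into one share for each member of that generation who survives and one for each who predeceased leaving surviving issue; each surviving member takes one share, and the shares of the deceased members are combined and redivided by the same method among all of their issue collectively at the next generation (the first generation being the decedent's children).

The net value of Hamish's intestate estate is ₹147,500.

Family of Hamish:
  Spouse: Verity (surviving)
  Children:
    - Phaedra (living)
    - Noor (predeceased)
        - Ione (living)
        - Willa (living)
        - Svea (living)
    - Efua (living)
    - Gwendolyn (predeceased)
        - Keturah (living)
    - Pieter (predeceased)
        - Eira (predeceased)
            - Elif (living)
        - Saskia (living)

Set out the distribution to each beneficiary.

Verity first takes ₹50,000, leaving a balance of ₹97,500. Verity then takes one-third of the balance (₹32,500), for a total of ₹82,500. The remaining ₹65,000 passes to the descendants.
The descendants' portion (₹65,000) is divided at the children's generation into 5 shares of ₹13,000. Phaedra and Efua each take ₹13,000. The 3 shares of the deceased (Noor, Gwendolyn, and Pieter) are combined into a pool of ₹39,000.
That pool (₹39,000) is divided at the grandchildren's generation into 6 shares of ₹6,500. Ione, Willa, Svea, Keturah, and Saskia each take ₹6,500. The remaining share for the deceased Eira (₹6,500) is carried to the next generation.
That pool (₹6,500) passes entirely to Elif, the sole taker at the great-grandchildren's generation.

Verity: ₹82,500; Phaedra: ₹13,000; Ione: ₹6,500; Willa: ₹6,500; Svea: ₹6,500; Efua: ₹13,000; Keturah: ₹6,500; Elif: ₹6,500; Saskia: ₹6,500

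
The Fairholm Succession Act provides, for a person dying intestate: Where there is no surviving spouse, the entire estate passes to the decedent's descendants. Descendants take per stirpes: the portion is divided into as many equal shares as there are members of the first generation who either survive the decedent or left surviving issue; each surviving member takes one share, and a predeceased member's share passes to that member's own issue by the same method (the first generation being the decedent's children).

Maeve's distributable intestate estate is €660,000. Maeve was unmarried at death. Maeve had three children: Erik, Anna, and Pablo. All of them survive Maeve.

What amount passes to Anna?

Anna receives €220,000.

The entire €660,000 passes to the descendants.
That amount (€660,000) is divided into 3 shares of €220,000: Erik, Anna, and Pablo each take €220,000.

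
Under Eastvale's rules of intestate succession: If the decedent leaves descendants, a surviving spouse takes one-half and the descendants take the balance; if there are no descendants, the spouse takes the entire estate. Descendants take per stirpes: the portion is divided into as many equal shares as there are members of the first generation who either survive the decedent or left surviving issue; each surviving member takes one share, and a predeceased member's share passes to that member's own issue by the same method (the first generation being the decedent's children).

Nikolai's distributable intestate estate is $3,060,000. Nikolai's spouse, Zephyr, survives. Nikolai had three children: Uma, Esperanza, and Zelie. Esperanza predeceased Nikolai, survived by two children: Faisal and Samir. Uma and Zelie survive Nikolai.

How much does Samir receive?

Zephyr takes one-half of $3,060,000 = $1,530,000. The remaining $1,530,000 passes to the descendants.
The descendants' portion ($1,530,000) is divided into 3 shares of $510,000: Uma and Zelie each take $510,000; Esperanza's $510,000 share passes to Esperanza's issue.
Esperanza's share ($510,000) is divided into 2 shares of $255,000: Faisal and Samir each take $255,000.

Samir receives $255,000.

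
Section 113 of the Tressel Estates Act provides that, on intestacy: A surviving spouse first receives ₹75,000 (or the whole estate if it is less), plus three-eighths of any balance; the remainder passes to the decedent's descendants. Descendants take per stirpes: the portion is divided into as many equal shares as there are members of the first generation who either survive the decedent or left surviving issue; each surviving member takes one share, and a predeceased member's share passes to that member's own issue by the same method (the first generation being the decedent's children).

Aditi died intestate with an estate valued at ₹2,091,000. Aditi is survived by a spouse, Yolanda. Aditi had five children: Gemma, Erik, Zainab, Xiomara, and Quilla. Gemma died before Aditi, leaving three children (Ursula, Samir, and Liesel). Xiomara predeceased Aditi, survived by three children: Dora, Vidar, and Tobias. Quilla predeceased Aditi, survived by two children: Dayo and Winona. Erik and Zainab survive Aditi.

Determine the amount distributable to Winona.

Winona receives ₹126,000.

Yolanda first takes ₹75,000, leaving a balance of ₹2,016,000. Yolanda then takes three-eighths of the balance (₹756,000), for a total of ₹831,000. The remaining ₹1,260,000 passes to the descendants.
The descendants' portion (₹1,260,000) is divided into 5 shares of ₹252,000: Erik and Zainab each take ₹252,000; Gemma's ₹252,000 share passes to Gemma's issue; Xiomara's ₹252,000 share passes to Xiomara's issue; Quilla's ₹252,000 share passes to Quilla's issue.
Gemma's share (₹252,000) is divided into 3 shares of ₹84,000: Ursula, Samir, and Liesel each take ₹84,000.
Xiomara's share (₹252,000) is divided into 3 shares of ₹84,000: Dora, Vidar, and Tobias each take ₹84,000.
Quilla's share (₹252,000) is divided into 2 shares of ₹126,000: Dayo and Winona each take ₹126,000.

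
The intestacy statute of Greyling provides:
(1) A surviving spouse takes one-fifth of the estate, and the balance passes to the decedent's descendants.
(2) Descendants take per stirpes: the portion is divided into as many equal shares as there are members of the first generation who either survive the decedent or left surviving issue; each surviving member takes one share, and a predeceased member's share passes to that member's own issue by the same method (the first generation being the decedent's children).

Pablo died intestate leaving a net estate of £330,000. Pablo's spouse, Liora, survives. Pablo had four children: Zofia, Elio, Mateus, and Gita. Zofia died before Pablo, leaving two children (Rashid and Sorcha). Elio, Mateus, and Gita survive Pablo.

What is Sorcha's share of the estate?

Sorcha receives £33,000.

Liora takes one-fifth of £330,000 = £66,000. The remaining £264,000 passes to the descendants.
The descendants' portion (£264,000) is divided into 4 shares of £66,000: Elio, Mateus, and Gita each take £66,000; Zofia's £66,000 share passes to Zofia's issue.
Zofia's share (£66,000) is divided into 2 shares of £33,000: Rashid and Sorcha each take £33,000.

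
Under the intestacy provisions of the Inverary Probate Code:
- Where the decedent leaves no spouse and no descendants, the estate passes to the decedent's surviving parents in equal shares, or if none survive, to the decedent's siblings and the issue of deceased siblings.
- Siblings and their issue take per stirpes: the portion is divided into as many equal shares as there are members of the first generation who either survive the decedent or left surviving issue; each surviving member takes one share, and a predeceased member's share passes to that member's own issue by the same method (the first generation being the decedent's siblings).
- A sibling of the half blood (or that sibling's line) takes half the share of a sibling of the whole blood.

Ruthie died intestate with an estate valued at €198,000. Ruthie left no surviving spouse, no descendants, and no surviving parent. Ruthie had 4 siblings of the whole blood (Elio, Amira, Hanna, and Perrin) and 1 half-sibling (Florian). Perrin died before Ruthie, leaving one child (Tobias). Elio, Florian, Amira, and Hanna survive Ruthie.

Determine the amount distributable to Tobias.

Tobias receives €44,000.

The entire €198,000 passes to the siblings and their issue.
Counting each half-blood sibling's line as half a unit, there are 9/2 units in €198,000, so one unit is €44,000. Whole-blood lines (Elio, Amira, Hanna, and Perrin) take €44,000 each; half-blood lines (Florian) take €22,000 each.
Perrin's share (€44,000) passes entirely to Tobias.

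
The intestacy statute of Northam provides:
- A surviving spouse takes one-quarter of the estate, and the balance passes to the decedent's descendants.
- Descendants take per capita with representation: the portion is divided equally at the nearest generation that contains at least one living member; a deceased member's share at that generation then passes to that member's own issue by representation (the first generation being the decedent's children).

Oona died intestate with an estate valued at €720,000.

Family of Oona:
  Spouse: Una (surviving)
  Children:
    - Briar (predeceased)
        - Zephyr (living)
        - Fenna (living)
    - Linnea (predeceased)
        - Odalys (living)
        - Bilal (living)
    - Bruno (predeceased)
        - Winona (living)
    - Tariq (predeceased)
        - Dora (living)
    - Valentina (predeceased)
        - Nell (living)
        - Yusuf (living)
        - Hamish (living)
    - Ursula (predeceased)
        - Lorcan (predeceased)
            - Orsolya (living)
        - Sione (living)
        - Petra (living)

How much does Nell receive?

Una takes one-quarter of €720,000 = €180,000. The remaining €540,000 passes to the descendants.
No child survives, so the initial division is made at the grandchildren's generation.
The descendants' portion (€540,000) is divided into 12 shares of €45,000: Zephyr, Fenna, Odalys, Bilal, Winona, Dora, Nell, Yusuf, Hamish, Sione, and Petra each take €45,000; Lorcan's €45,000 share passes to Lorcan's issue.
Lorcan's share (€45,000) passes entirely to Orsolya.

Nell receives €45,000.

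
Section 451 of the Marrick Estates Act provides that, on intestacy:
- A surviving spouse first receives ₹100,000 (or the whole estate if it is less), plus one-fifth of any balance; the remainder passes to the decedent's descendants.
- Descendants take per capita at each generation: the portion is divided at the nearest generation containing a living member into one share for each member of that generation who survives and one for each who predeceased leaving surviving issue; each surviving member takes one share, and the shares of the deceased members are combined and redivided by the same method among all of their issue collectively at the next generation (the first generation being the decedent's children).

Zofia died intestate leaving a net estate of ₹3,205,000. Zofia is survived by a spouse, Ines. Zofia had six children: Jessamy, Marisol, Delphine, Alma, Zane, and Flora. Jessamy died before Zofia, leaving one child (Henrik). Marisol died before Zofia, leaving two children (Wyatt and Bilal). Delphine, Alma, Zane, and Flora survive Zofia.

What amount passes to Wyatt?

Wyatt receives ₹276,000.

Ines first takes ₹100,000, leaving a balance of ₹3,105,000. Ines then takes one-fifth of the balance (₹621,000), for a total of ₹721,000. The remaining ₹2,484,000 passes to the descendants.
The descendants' portion (₹2,484,000) is divided at the children's generation into 6 shares of ₹414,000. Delphine, Alma, Zane, and Flora each take ₹414,000. The 2 shares of the deceased (Jessamy and Marisol) are combined into a pool of ₹828,000.
That pool (₹828,000) is divided at the grandchildren's generation equally among Henrik, Wyatt, and Bilal: ₹276,000 each.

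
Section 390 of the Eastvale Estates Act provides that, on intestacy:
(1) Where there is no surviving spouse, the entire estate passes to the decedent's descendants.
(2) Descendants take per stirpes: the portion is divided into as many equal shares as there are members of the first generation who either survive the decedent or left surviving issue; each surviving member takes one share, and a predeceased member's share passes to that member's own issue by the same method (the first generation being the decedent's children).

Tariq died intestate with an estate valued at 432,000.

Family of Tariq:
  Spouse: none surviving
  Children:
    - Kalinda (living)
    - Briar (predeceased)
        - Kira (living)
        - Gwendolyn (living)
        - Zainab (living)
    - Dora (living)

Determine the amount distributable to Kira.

The entire 432,000 passes to the descendants.
That amount (432,000) is divided into 3 shares of 144,000: Kalinda and Dora each take 144,000; Briar's 144,000 share passes to Briar's issue.
Briar's share (144,000) is divided into 3 shares of 48,000: Kira, Gwendolyn, and Zainab each take 48,000.

Kira receives 48,000.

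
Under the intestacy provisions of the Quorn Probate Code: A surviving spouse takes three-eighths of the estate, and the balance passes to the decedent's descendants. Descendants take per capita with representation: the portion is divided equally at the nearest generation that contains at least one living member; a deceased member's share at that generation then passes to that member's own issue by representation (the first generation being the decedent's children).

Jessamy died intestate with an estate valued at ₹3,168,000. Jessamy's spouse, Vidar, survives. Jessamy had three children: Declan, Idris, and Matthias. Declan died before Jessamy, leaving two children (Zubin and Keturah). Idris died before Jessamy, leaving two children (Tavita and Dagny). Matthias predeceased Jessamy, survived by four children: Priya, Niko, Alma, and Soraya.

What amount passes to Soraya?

Soraya receives ₹247,500.

Vidar takes three-eighths of ₹3,168,000 = ₹1,188,000. The remaining ₹1,980,000 passes to the descendants.
No child survives, so the initial division is made at the grandchildren's generation.
The descendants' portion (₹1,980,000) is divided into 8 shares of ₹247,500: Zubin, Keturah, Tavita, Dagny, Priya, Niko, Alma, and Soraya each take ₹247,500.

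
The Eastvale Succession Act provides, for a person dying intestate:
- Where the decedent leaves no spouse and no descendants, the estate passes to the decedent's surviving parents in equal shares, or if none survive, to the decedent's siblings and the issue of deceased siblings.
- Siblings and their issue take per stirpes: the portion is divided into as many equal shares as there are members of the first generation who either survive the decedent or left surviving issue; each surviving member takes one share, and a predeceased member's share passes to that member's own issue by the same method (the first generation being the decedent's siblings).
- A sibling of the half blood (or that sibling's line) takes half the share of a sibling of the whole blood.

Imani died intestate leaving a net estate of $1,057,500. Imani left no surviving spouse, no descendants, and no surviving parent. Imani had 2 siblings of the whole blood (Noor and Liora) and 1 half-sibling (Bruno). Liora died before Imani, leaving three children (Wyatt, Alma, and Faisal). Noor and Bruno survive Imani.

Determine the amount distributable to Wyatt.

The entire $1,057,500 passes to the siblings and their issue.
Counting each half-blood sibling's line as half a unit, there are 5/2 units in $1,057,500, so one unit is $423,000. Whole-blood lines (Noor and Liora) take $423,000 each; half-blood lines (Bruno) take $211,500 each.
Liora's share ($423,000) is divided into 3 shares of $141,000: Wyatt, Alma, and Faisal each take $141,000.

Wyatt receives $141,000.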